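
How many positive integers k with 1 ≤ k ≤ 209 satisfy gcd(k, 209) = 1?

180

First factor: 209 = 11 × 19.
φ(11) = 11 − 1 = 10.
φ(19) = 19 − 1 = 18.
Since φ is multiplicative, φ(209) = 10 · 18 = 180.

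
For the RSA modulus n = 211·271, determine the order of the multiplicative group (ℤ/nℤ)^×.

φ(pq) = (p−1)(q−1) = 210 · 270 = 56700.

56700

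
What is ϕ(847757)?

739200

First factor: 847757 = 23 · 29 · 31 · 41.
φ(23) = 23 − 1 = 22.
φ(29) = 29 − 1 = 28.
φ(31) = 31 − 1 = 30.
φ(41) = 41 − 1 = 40.
φ(847757) = 22 × 28 × 30 × 40 = 739200.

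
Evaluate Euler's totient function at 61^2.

3660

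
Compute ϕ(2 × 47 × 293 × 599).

8032336

φ(2) = 2 − 1 = 1.
φ(47) = 47 − 1 = 46.
φ(293) = 293 − 1 = 292.
φ(599) = 599 − 1 = 598.
Since φ is multiplicative, φ(16497658) = 1 · 46 · 292 · 598 = 8032336.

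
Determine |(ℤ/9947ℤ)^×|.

8232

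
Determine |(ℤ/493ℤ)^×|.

448

Factor 493: 493 = 17 · 29.
φ(493) = 493 · (1 − 1/17) · (1 − 1/29)
       = 493 · 448/493 = 448.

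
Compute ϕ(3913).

First factor: 3913 = 7 * 13 * 43.
φ(3913) = 3913 · (1 − 1/7) · (1 − 1/13) · (1 − 1/43)
       = 3913 · 3024/3913 = 3024.

3024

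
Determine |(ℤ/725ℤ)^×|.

725 = 5^2 · 29.
φ(5^2) = 5^1·(5−1) = 5·4 = 20.
φ(29) = 29 − 1 = 28.
Multiply: 20 · 28 = 560.

560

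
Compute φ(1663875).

First factor: 1663875 = 3^3 · 5^3 · 17 · 29.
φ(1663875) = 1663875 · (1 − 1/3) · (1 − 1/5) · (1 − 1/17) · (1 − 1/29)
       = 1663875 · 3584/7395 = 806400.

806400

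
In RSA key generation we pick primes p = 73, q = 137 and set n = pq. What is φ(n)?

9792

For distinct primes, φ(pq) = (p−1)(q−1) = 72 × 136 = 9792.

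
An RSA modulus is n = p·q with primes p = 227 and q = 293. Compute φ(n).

65992

For distinct primes, φ(pq) = (p−1)(q−1) = 226 × 292 = 65992.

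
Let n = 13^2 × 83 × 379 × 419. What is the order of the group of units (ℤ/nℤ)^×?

2021187168

φ(2227501627) = 2227501627 · (1 − 1/13) · (1 − 1/83) · (1 − 1/379) · (1 − 1/419)
       = 2227501627 · 155475936/171346279 = 2021187168.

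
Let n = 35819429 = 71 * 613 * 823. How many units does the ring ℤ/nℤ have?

φ(71) = 71 − 1 = 70.
φ(613) = 613 − 1 = 612.
φ(823) = 823 − 1 = 822.
Since φ is multiplicative, φ(35819429) = 70 · 612 · 822 = 35214480.

35214480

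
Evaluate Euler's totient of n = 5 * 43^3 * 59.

φ(5) = 5 − 1 = 4.
φ(43^3) = 43^3 − 43^2 = 79507 − 1849 = 77658.
φ(59) = 59 − 1 = 58.
Multiply: 4 · 77658 · 58 = 18016656.

18016656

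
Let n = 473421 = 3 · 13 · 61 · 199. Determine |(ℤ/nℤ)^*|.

φ(473421) = 473421 · (1 − 1/3) · (1 − 1/13) · (1 − 1/61) · (1 − 1/199)
       = 473421 · 285120/473421 = 285120.

285120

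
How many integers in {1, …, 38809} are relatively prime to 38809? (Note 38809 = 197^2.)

φ(197^2) = 197^1·(197−1) = 197·196 = 38612.

38612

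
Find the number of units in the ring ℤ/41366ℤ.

18144

Prime factorization: 41366 = 2 · 13 · 37 · 43.
φ(41366) = 41366 · (1 − 1/2) · (1 − 1/13) · (1 − 1/37) · (1 − 1/43)
       = 41366 · 18144/41366 = 18144.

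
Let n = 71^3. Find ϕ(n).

φ(357911) = 357911 · (1 − 1/71)
       = 357911 · 70/71 = 352870.

352870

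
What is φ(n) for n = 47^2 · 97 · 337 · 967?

φ(47^2) = 47^1·(47−1) = 47·46 = 2162.
φ(97) = 97 − 1 = 96.
φ(337) = 337 − 1 = 336.
φ(967) = 967 − 1 = 966.
φ(69827070967) = 2162 × 96 × 336 × 966 = 67366397952.

67366397952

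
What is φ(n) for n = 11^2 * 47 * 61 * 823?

249559200

φ(285504461) = 285504461 · (1 − 1/11) · (1 − 1/47) · (1 − 1/61) · (1 − 1/823)
       = 285504461 · 22687200/25954951 = 249559200.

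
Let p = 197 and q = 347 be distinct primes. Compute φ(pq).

67816

φ(197) = 197 − 1 = 196.
φ(347) = 347 − 1 = 346.
φ(68359) = 196 × 346 = 67816.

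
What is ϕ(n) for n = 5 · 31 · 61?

7200

φ(5) = 5 − 1 = 4.
φ(31) = 31 − 1 = 30.
φ(61) = 61 − 1 = 60.
Multiply: 4 · 30 · 60 = 7200.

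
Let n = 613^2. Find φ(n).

375156

φ(375769) = 375769 · (1 − 1/613)
       = 375769 · 612/613 = 375156.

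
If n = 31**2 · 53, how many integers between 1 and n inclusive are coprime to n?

φ(31^2) = 31^1·(31−1) = 31·30 = 930.
φ(53) = 53 − 1 = 52.
φ(50933) = 930 × 52 = 48360.

48360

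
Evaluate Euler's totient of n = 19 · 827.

14868

φ(15713) = 15713 · (1 − 1/19) · (1 − 1/827)
       = 15713 · 14868/15713 = 14868.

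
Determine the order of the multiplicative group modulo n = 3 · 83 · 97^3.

φ(3) = 3 − 1 = 2.
φ(83) = 83 − 1 = 82.
φ(97^3) = 97^2·(97−1) = 9409·96 = 903264.
Multiply: 2 · 82 · 903264 = 148135296.

148135296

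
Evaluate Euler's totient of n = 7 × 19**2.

φ(7) = 7 − 1 = 6.
φ(19^2) = 19^1·(19−1) = 19·18 = 342.
Multiply: 6 · 342 = 2052.

2052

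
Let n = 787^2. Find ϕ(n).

φ(787^2) = 787^2 − 787^1 = 619369 − 787 = 618582.

618582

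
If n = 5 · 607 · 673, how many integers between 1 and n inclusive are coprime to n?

φ(5) = 5 − 1 = 4.
φ(607) = 607 − 1 = 606.
φ(673) = 673 − 1 = 672.
φ(2042555) = 4 × 606 × 672 = 1628928.

1628928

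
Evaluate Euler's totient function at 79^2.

φ(6241) = 6241 · (1 − 1/79)
       = 6241 · 78/79 = 6162.

6162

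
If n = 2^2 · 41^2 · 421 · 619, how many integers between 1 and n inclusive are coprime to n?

φ(1752267676) = 1752267676 · (1 − 1/2) · (1 − 1/41) · (1 − 1/421) · (1 − 1/619)
       = 1752267676 · 10382400/21369118 = 851356800.

851356800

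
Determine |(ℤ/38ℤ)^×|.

18

38 = 2 × 19.
φ(2) = 2 − 1 = 1.
φ(19) = 19 − 1 = 18.
Multiply: 1 · 18 = 18.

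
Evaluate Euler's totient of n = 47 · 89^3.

φ(47) = 47 − 1 = 46.
φ(89^3) = 89^3 − 89^2 = 704969 − 7921 = 697048.
Since φ is multiplicative, φ(33133543) = 46 · 697048 = 32064208.

32064208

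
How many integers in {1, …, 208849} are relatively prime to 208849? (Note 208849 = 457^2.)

φ(208849) = 208849 · (1 − 1/457)
       = 208849 · 456/457 = 208392.

208392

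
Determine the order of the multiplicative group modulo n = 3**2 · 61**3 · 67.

φ(3^2) = 3^2 − 3^1 = 9 − 3 = 6.
φ(61^3) = 61^2·(61−1) = 3721·60 = 223260.
φ(67) = 67 − 1 = 66.
Multiply: 6 · 223260 · 66 = 88410960.

88410960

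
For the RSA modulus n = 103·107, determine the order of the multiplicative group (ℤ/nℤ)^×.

10812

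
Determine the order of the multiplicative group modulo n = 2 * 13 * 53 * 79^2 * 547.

2099418048

φ(4704253606) = 4704253606 · (1 − 1/2) · (1 − 1/13) · (1 − 1/53) · (1 − 1/79) · (1 − 1/547)
       = 4704253606 · 26574912/59547514 = 2099418048.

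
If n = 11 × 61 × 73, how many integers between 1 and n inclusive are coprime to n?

43200

φ(48983) = 48983 · (1 − 1/11) · (1 − 1/61) · (1 − 1/73)
       = 48983 · 43200/48983 = 43200.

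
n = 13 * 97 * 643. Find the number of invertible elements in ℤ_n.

739584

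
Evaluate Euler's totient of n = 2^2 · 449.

φ(2^2) = 2^2 − 2^1 = 4 − 2 = 2.
φ(449) = 449 − 1 = 448.
Since φ is multiplicative, φ(1796) = 2 · 448 = 896.

896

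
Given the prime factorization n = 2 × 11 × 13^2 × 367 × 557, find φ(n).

317453760

φ(2) = 2 − 1 = 1.
φ(11) = 11 − 1 = 10.
φ(13^2) = 13^2 − 13^1 = 169 − 13 = 156.
φ(367) = 367 − 1 = 366.
φ(557) = 557 − 1 = 556.
Since φ is multiplicative, φ(760029842) = 1 · 10 · 156 · 366 · 556 = 317453760.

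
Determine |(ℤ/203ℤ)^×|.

168

Prime factorization: 203 = 7 · 29.
φ(203) = 203 · (1 − 1/7) · (1 − 1/29)
       = 203 · 168/203 = 168.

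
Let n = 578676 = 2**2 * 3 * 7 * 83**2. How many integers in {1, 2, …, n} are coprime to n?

163344

φ(578676) = 578676 · (1 − 1/2) · (1 − 1/3) · (1 − 1/7) · (1 − 1/83)
       = 578676 · 984/3486 = 163344.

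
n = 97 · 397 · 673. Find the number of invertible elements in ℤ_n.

25546752

φ(25916557) = 25916557 · (1 − 1/97) · (1 − 1/397) · (1 − 1/673)
       = 25916557 · 25546752/25916557 = 25546752.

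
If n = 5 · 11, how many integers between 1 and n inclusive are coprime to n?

φ(5) = 5 − 1 = 4.
φ(11) = 11 − 1 = 10.
Since φ is multiplicative, φ(55) = 4 · 10 = 40.

40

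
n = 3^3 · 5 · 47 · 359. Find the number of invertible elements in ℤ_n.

1185696

φ(3^3) = 3^3 − 3^2 = 27 − 9 = 18.
φ(5) = 5 − 1 = 4.
φ(47) = 47 − 1 = 46.
φ(359) = 359 − 1 = 358.
Since φ is multiplicative, φ(2277855) = 18 · 4 · 46 · 358 = 1185696.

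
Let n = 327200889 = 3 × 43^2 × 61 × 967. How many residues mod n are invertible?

φ(3) = 3 − 1 = 2.
φ(43^2) = 43^2 − 43^1 = 1849 − 43 = 1806.
φ(61) = 61 − 1 = 60.
φ(967) = 967 − 1 = 966.
Multiply: 2 · 1806 · 60 · 966 = 209351520.

209351520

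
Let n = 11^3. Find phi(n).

φ(1331) = 1331 · (1 − 1/11)
       = 1331 · 10/11 = 1210.

1210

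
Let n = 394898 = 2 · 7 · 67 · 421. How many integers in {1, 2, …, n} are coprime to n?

166320

φ(2) = 2 − 1 = 1.
φ(7) = 7 − 1 = 6.
φ(67) = 67 − 1 = 66.
φ(421) = 421 − 1 = 420.
Since φ is multiplicative, φ(394898) = 1 · 6 · 66 · 420 = 166320.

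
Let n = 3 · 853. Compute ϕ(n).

φ(2559) = 2559 · (1 − 1/3) · (1 − 1/853)
       = 2559 · 1704/2559 = 1704.

1704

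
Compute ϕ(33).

20

33 = 3 × 11.
φ(3) = 3 − 1 = 2.
φ(11) = 11 − 1 = 10.
φ(33) = 2 × 10 = 20.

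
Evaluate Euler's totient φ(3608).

3608 = 2^3 × 11 × 41.
φ(2^3) = 2^2·(2−1) = 4·1 = 4.
φ(11) = 11 − 1 = 10.
φ(41) = 41 − 1 = 40.
Since φ is multiplicative, φ(3608) = 4 · 10 · 40 = 1600.

1600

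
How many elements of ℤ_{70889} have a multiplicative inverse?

51840

Factor 70889: 70889 = 7 * 13 * 19 * 41.
φ(7) = 7 − 1 = 6.
φ(13) = 13 − 1 = 12.
φ(19) = 19 − 1 = 18.
φ(41) = 41 − 1 = 40.
Multiply: 6 · 12 · 18 · 40 = 51840.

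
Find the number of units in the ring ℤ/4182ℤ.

1280

Prime factorization: 4182 = 2 · 3 · 17 · 41.
φ(2) = 2 − 1 = 1.
φ(3) = 3 − 1 = 2.
φ(17) = 17 − 1 = 16.
φ(41) = 41 − 1 = 40.
Multiply: 1 · 2 · 16 · 40 = 1280.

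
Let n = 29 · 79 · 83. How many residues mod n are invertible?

179088

φ(190153) = 190153 · (1 − 1/29) · (1 − 1/79) · (1 − 1/83)
       = 190153 · 179088/190153 = 179088.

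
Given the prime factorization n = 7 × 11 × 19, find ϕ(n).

φ(1463) = 1463 · (1 − 1/7) · (1 − 1/11) · (1 − 1/19)
       = 1463 · 1080/1463 = 1080.

1080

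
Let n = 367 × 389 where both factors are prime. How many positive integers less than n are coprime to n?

φ(pq) = (p−1)(q−1) = 366 · 388 = 142008.

142008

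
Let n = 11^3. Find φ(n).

φ(1331) = 1331 · (1 − 1/11)
       = 1331 · 10/11 = 1210.

1210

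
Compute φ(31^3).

28830

φ(31^3) = 31^3 − 31^2 = 29791 − 961 = 28830.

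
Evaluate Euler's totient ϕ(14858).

6336

First factor: 14858 = 2 · 17 · 19 · 23.
φ(14858) = 14858 · (1 − 1/2) · (1 − 1/17) · (1 − 1/19) · (1 − 1/23)
       = 14858 · 6336/14858 = 6336.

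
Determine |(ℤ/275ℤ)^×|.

200

Prime factorization: 275 = 5^2 * 11.
φ(5^2) = 5^1·(5−1) = 5·4 = 20.
φ(11) = 11 − 1 = 10.
φ(275) = 20 × 10 = 200.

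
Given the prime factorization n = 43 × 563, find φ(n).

23604

φ(24209) = 24209 · (1 − 1/43) · (1 − 1/563)
       = 24209 · 23604/24209 = 23604.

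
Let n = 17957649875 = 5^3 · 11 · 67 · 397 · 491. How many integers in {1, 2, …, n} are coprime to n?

12806640000

φ(17957649875) = 17957649875 · (1 − 1/5) · (1 − 1/11) · (1 − 1/67) · (1 − 1/397) · (1 − 1/491)
       = 17957649875 · 512265600/718305995 = 12806640000.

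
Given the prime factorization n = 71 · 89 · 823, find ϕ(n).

φ(71) = 71 − 1 = 70.
φ(89) = 89 − 1 = 88.
φ(823) = 823 − 1 = 822.
φ(5200537) = 70 × 88 × 822 = 5063520.

5063520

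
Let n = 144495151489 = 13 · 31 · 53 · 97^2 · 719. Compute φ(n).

125162219520

φ(13) = 13 − 1 = 12.
φ(31) = 31 − 1 = 30.
φ(53) = 53 − 1 = 52.
φ(97^2) = 97^1·(97−1) = 97·96 = 9312.
φ(719) = 719 − 1 = 718.
φ(144495151489) = 12 × 30 × 52 × 9312 × 718 = 125162219520.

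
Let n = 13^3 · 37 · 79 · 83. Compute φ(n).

φ(533011973) = 533011973 · (1 − 1/13) · (1 − 1/37) · (1 − 1/79) · (1 − 1/83)
       = 533011973 · 2763072/3153917 = 466959168.

466959168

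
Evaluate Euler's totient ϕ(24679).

22176

Factor 24679: 24679 = 23 × 29 × 37.
φ(23) = 23 − 1 = 22.
φ(29) = 29 − 1 = 28.
φ(37) = 37 − 1 = 36.
Since φ is multiplicative, φ(24679) = 22 · 28 · 36 = 22176.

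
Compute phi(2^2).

2

φ(2^2) = 2^2 − 2^1 = 4 − 2 = 2.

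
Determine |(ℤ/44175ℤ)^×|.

21600

First factor: 44175 = 3 * 5^2 * 19 * 31.
φ(3) = 3 − 1 = 2.
φ(5^2) = 5^1·(5−1) = 5·4 = 20.
φ(19) = 19 − 1 = 18.
φ(31) = 31 − 1 = 30.
φ(44175) = 2 × 20 × 18 × 30 = 21600.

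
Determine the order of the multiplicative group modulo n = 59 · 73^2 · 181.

54872640

φ(56908391) = 56908391 · (1 − 1/59) · (1 − 1/73) · (1 − 1/181)
       = 56908391 · 751680/779567 = 54872640.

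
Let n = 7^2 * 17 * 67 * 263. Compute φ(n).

11620224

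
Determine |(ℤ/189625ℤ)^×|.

189625 = 5^3 · 37 · 41.
φ(189625) = 189625 · (1 − 1/5) · (1 − 1/37) · (1 − 1/41)
       = 189625 · 5760/7585 = 144000.

144000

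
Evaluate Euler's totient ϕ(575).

440

Prime factorization: 575 = 5**2 · 23.
φ(5^2) = 5^2 − 5^1 = 25 − 5 = 20.
φ(23) = 23 − 1 = 22.
Since φ is multiplicative, φ(575) = 20 · 22 = 440.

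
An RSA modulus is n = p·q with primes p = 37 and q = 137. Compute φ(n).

φ(5069) = 5069 · (1 − 1/37) · (1 − 1/137)
       = 5069 · 4896/5069 = 4896.

4896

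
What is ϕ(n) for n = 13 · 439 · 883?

φ(13) = 13 − 1 = 12.
φ(439) = 439 − 1 = 438.
φ(883) = 883 − 1 = 882.
φ(5039281) = 12 × 438 × 882 = 4635792.

4635792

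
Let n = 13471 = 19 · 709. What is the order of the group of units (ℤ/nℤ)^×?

φ(19) = 19 − 1 = 18.
φ(709) = 709 − 1 = 708.
Since φ is multiplicative, φ(13471) = 18 · 708 = 12744.

12744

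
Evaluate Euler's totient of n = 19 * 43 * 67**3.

223983144

φ(19) = 19 − 1 = 18.
φ(43) = 43 − 1 = 42.
φ(67^3) = 67^3 − 67^2 = 300763 − 4489 = 296274.
φ(245723371) = 18 × 42 × 296274 = 223983144.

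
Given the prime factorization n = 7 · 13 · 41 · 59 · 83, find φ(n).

13697280

φ(7) = 7 − 1 = 6.
φ(13) = 13 − 1 = 12.
φ(41) = 41 − 1 = 40.
φ(59) = 59 − 1 = 58.
φ(83) = 83 − 1 = 82.
Multiply: 6 · 12 · 40 · 58 · 82 = 13697280.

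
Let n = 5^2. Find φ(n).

φ(25) = 25 · (1 − 1/5)
       = 25 · 4/5 = 20.

20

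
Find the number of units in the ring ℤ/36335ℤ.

26208

Prime factorization: 36335 = 5 * 13^2 * 43.
φ(36335) = 36335 · (1 − 1/5) · (1 − 1/13) · (1 − 1/43)
       = 36335 · 2016/2795 = 26208.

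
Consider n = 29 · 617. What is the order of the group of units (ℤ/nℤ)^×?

17248

φ(17893) = 17893 · (1 − 1/29) · (1 − 1/617)
       = 17893 · 17248/17893 = 17248.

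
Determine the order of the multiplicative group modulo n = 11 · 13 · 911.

109200

φ(11) = 11 − 1 = 10.
φ(13) = 13 − 1 = 12.
φ(911) = 911 − 1 = 910.
φ(130273) = 10 × 12 × 910 = 109200.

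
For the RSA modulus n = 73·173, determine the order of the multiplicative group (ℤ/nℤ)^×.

φ(73) = 73 − 1 = 72.
φ(173) = 173 − 1 = 172.
Multiply: 72 · 172 = 12384.

12384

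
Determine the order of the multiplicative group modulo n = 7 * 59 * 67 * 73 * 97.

158754816

φ(7) = 7 − 1 = 6.
φ(59) = 59 − 1 = 58.
φ(67) = 67 − 1 = 66.
φ(73) = 73 − 1 = 72.
φ(97) = 97 − 1 = 96.
Multiply: 6 · 58 · 66 · 72 · 96 = 158754816.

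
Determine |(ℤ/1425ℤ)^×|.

Prime factorization: 1425 = 3 * 5^2 * 19.
φ(3) = 3 − 1 = 2.
φ(5^2) = 5^2 − 5^1 = 25 − 5 = 20.
φ(19) = 19 − 1 = 18.
Since φ is multiplicative, φ(1425) = 2 · 20 · 18 = 720.

720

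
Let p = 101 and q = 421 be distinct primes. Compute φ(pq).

42000

φ(101) = 101 − 1 = 100.
φ(421) = 421 − 1 = 420.
Multiply: 100 · 420 = 42000.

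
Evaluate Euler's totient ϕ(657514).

261360

Prime factorization: 657514 = 2 × 11^3 × 13 × 19.
φ(657514) = 657514 · (1 − 1/2) · (1 − 1/11) · (1 − 1/13) · (1 − 1/19)
       = 657514 · 2160/5434 = 261360.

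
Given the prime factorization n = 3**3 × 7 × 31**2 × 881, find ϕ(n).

φ(3^3) = 3^3 − 3^2 = 27 − 9 = 18.
φ(7) = 7 − 1 = 6.
φ(31^2) = 31^2 − 31^1 = 961 − 31 = 930.
φ(881) = 881 − 1 = 880.
Since φ is multiplicative, φ(160015149) = 18 · 6 · 930 · 880 = 88387200.

88387200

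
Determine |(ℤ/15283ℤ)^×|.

13440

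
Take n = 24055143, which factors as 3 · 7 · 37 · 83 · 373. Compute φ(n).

φ(24055143) = 24055143 · (1 − 1/3) · (1 − 1/7) · (1 − 1/37) · (1 − 1/83) · (1 − 1/373)
       = 24055143 · 13177728/24055143 = 13177728.

13177728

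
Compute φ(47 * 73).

3312

φ(3431) = 3431 · (1 − 1/47) · (1 − 1/73)
       = 3431 · 3312/3431 = 3312.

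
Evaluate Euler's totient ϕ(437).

396

First factor: 437 = 19 · 23.
φ(19) = 19 − 1 = 18.
φ(23) = 23 − 1 = 22.
Since φ is multiplicative, φ(437) = 18 · 22 = 396.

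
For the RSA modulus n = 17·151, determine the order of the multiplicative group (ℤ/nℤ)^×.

2400

For distinct primes, φ(pq) = (p−1)(q−1) = 16 × 150 = 2400.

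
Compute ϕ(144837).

71280

144837 = 3^2 × 7 × 11^2 × 19.
φ(3^2) = 3^1·(3−1) = 3·2 = 6.
φ(7) = 7 − 1 = 6.
φ(11^2) = 11^1·(11−1) = 11·10 = 110.
φ(19) = 19 − 1 = 18.
φ(144837) = 6 × 6 × 110 × 18 = 71280.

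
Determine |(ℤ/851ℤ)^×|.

792

First factor: 851 = 23 · 37.
φ(851) = 851 · (1 − 1/23) · (1 − 1/37)
       = 851 · 792/851 = 792.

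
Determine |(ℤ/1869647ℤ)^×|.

1606176

First factor: 1869647 = 13^3 · 23 · 37.
φ(13^3) = 13^3 − 13^2 = 2197 − 169 = 2028.
φ(23) = 23 − 1 = 22.
φ(37) = 37 − 1 = 36.
Multiply: 2028 · 22 · 36 = 1606176.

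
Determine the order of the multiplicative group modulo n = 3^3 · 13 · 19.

3888

φ(3^3) = 3^2·(3−1) = 9·2 = 18.
φ(13) = 13 − 1 = 12.
φ(19) = 19 − 1 = 18.
Multiply: 18 · 12 · 18 = 3888.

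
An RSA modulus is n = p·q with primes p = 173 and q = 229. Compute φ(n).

39216

φ(n) = (p − 1)(q − 1) = (173−1)(229−1) = 172·228 = 39216.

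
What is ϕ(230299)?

First factor: 230299 = 17 × 19 × 23 × 31.
φ(230299) = 230299 · (1 − 1/17) · (1 − 1/19) · (1 − 1/23) · (1 − 1/31)
       = 230299 · 190080/230299 = 190080.

190080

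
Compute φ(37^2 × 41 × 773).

41132160

φ(43387717) = 43387717 · (1 − 1/37) · (1 − 1/41) · (1 − 1/773)
       = 43387717 · 1111680/1172641 = 41132160.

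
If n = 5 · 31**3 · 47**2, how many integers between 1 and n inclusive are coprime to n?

249321840

φ(329041595) = 329041595 · (1 − 1/5) · (1 − 1/31) · (1 − 1/47)
       = 329041595 · 5520/7285 = 249321840.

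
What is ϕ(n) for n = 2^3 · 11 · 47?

φ(4136) = 4136 · (1 − 1/2) · (1 − 1/11) · (1 − 1/47)
       = 4136 · 460/1034 = 1840.

1840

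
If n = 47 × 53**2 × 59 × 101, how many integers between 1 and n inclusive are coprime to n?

735300800

φ(47) = 47 − 1 = 46.
φ(53^2) = 53^2 − 53^1 = 2809 − 53 = 2756.
φ(59) = 59 − 1 = 58.
φ(101) = 101 − 1 = 100.
φ(786725057) = 46 × 2756 × 58 × 100 = 735300800.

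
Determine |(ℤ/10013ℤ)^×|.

8640

Prime factorization: 10013 = 17 · 19 · 31.
φ(17) = 17 − 1 = 16.
φ(19) = 19 − 1 = 18.
φ(31) = 31 − 1 = 30.
φ(10013) = 16 × 18 × 30 = 8640.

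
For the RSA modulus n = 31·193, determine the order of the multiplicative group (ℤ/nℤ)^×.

φ(5983) = 5983 · (1 − 1/31) · (1 − 1/193)
       = 5983 · 5760/5983 = 5760.

5760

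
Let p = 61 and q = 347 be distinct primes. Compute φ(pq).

φ(61) = 61 − 1 = 60.
φ(347) = 347 − 1 = 346.
Multiply: 60 · 346 = 20760.

20760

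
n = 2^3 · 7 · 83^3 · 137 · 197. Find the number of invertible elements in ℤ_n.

φ(864189723208) = 864189723208 · (1 − 1/2) · (1 − 1/7) · (1 − 1/83) · (1 − 1/137) · (1 − 1/197)
       = 864189723208 · 13114752/31361218 = 361390106112.

361390106112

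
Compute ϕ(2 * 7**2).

φ(98) = 98 · (1 − 1/2) · (1 − 1/7)
       = 98 · 6/14 = 42.

42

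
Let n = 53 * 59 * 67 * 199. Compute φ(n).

39413088

φ(41692291) = 41692291 · (1 − 1/53) · (1 − 1/59) · (1 − 1/67) · (1 − 1/199)
       = 41692291 · 39413088/41692291 = 39413088.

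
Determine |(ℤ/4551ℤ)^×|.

2880

4551 = 3 · 37 · 41.
φ(3) = 3 − 1 = 2.
φ(37) = 37 − 1 = 36.
φ(41) = 41 − 1 = 40.
φ(4551) = 2 × 36 × 40 = 2880.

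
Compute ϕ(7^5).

14406

φ(7^5) = 7^4·(7−1) = 2401·6 = 14406.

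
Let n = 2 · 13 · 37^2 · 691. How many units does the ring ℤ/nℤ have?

φ(24595454) = 24595454 · (1 − 1/2) · (1 − 1/13) · (1 − 1/37) · (1 − 1/691)
       = 24595454 · 298080/664742 = 11028960.

11028960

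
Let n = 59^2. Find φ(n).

3422

φ(3481) = 3481 · (1 − 1/59)
       = 3481 · 58/59 = 3422.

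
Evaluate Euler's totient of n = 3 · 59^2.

6844

φ(10443) = 10443 · (1 − 1/3) · (1 − 1/59)
       = 10443 · 116/177 = 6844.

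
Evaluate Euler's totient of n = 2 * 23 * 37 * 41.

φ(69782) = 69782 · (1 − 1/2) · (1 − 1/23) · (1 − 1/37) · (1 − 1/41)
       = 69782 · 31680/69782 = 31680.

31680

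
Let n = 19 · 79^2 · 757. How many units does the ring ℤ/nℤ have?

83852496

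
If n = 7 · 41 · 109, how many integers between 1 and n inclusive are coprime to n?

φ(7) = 7 − 1 = 6.
φ(41) = 41 − 1 = 40.
φ(109) = 109 − 1 = 108.
Multiply: 6 · 40 · 108 = 25920.

25920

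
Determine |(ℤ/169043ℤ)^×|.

129600

Prime factorization: 169043 = 7 × 19 × 31 × 41.
φ(7) = 7 − 1 = 6.
φ(19) = 19 − 1 = 18.
φ(31) = 31 − 1 = 30.
φ(41) = 41 − 1 = 40.
Multiply: 6 · 18 · 30 · 40 = 129600.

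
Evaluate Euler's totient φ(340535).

340535 = 5 · 13**3 · 31.
φ(340535) = 340535 · (1 − 1/5) · (1 − 1/13) · (1 − 1/31)
       = 340535 · 1440/2015 = 243360.

243360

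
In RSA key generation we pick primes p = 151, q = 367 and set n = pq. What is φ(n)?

φ(55417) = 55417 · (1 − 1/151) · (1 − 1/367)
       = 55417 · 54900/55417 = 54900.

54900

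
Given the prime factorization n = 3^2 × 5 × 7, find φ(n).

144

φ(315) = 315 · (1 − 1/3) · (1 − 1/5) · (1 − 1/7)
       = 315 · 48/105 = 144.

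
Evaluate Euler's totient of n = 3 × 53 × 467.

φ(74253) = 74253 · (1 − 1/3) · (1 − 1/53) · (1 − 1/467)
       = 74253 · 48464/74253 = 48464.

48464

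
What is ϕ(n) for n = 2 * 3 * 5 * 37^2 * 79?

φ(3244530) = 3244530 · (1 − 1/2) · (1 − 1/3) · (1 − 1/5) · (1 − 1/37) · (1 − 1/79)
       = 3244530 · 22464/87690 = 831168.

831168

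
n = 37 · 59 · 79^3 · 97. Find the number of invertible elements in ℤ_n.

97577685504

φ(37) = 37 − 1 = 36.
φ(59) = 59 − 1 = 58.
φ(79^3) = 79^2·(79−1) = 6241·78 = 486798.
φ(97) = 97 − 1 = 96.
Multiply: 36 · 58 · 486798 · 96 = 97577685504.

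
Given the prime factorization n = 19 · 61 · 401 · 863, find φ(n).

φ(401087017) = 401087017 · (1 − 1/19) · (1 − 1/61) · (1 − 1/401) · (1 − 1/863)
       = 401087017 · 372384000/401087017 = 372384000.

372384000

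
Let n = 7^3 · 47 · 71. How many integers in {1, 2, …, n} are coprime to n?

946680

φ(7^3) = 7^3 − 7^2 = 343 − 49 = 294.
φ(47) = 47 − 1 = 46.
φ(71) = 71 − 1 = 70.
Since φ is multiplicative, φ(1144591) = 294 · 46 · 70 = 946680.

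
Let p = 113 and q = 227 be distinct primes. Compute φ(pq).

φ(113) = 113 − 1 = 112.
φ(227) = 227 − 1 = 226.
Multiply: 112 · 226 = 25312.

25312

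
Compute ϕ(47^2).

φ(47^2) = 47^2 − 47^1 = 2209 − 47 = 2162.

2162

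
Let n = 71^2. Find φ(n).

4970

φ(5041) = 5041 · (1 − 1/71)
       = 5041 · 70/71 = 4970.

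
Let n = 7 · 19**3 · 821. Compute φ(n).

φ(7) = 7 − 1 = 6.
φ(19^3) = 19^2·(19−1) = 361·18 = 6498.
φ(821) = 821 − 1 = 820.
φ(39418673) = 6 × 6498 × 820 = 31970160.

31970160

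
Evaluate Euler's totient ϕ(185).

144

Prime factorization: 185 = 5 · 37.
φ(185) = 185 · (1 − 1/5) · (1 − 1/37)
       = 185 · 144/185 = 144.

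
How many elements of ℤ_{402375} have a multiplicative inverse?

First factor: 402375 = 3 · 5^3 · 29 · 37.
φ(402375) = 402375 · (1 − 1/3) · (1 − 1/5) · (1 − 1/29) · (1 − 1/37)
       = 402375 · 8064/16095 = 201600.

201600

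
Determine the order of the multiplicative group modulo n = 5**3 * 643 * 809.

51873600

φ(5^3) = 5^2·(5−1) = 25·4 = 100.
φ(643) = 643 − 1 = 642.
φ(809) = 809 − 1 = 808.
Since φ is multiplicative, φ(65023375) = 100 · 642 · 808 = 51873600.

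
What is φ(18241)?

16128

First factor: 18241 = 17 × 29 × 37.
φ(17) = 17 − 1 = 16.
φ(29) = 29 − 1 = 28.
φ(37) = 37 − 1 = 36.
φ(18241) = 16 × 28 × 36 = 16128.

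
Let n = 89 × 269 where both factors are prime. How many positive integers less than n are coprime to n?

φ(23941) = 23941 · (1 − 1/89) · (1 − 1/269)
       = 23941 · 23584/23941 = 23584.

23584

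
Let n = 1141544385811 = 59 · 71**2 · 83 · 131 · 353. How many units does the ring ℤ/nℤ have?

1081643763200

φ(59) = 59 − 1 = 58.
φ(71^2) = 71^1·(71−1) = 71·70 = 4970.
φ(83) = 83 − 1 = 82.
φ(131) = 131 − 1 = 130.
φ(353) = 353 − 1 = 352.
φ(1141544385811) = 58 × 4970 × 82 × 130 × 352 = 1081643763200.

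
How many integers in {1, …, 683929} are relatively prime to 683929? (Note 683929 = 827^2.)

φ(683929) = 683929 · (1 − 1/827)
       = 683929 · 826/827 = 683102.

683102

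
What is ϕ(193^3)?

φ(7189057) = 7189057 · (1 − 1/193)
       = 7189057 · 192/193 = 7151808.

7151808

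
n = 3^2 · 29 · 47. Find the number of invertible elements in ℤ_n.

φ(3^2) = 3^1·(3−1) = 3·2 = 6.
φ(29) = 29 − 1 = 28.
φ(47) = 47 − 1 = 46.
φ(12267) = 6 × 28 × 46 = 7728.

7728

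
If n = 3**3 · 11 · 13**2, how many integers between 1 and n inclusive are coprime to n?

28080

φ(3^3) = 3^3 − 3^2 = 27 − 9 = 18.
φ(11) = 11 − 1 = 10.
φ(13^2) = 13^2 − 13^1 = 169 − 13 = 156.
φ(50193) = 18 × 10 × 156 = 28080.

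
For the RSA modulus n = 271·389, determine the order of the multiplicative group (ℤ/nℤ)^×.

104760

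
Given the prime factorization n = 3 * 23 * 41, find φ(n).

φ(3) = 3 − 1 = 2.
φ(23) = 23 − 1 = 22.
φ(41) = 41 − 1 = 40.
Multiply: 2 · 22 · 40 = 1760.

1760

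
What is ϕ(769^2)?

φ(769^2) = 769^1·(769−1) = 769·768 = 590592.

590592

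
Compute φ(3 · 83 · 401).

65600

φ(99849) = 99849 · (1 − 1/3) · (1 − 1/83) · (1 − 1/401)
       = 99849 · 65600/99849 = 65600.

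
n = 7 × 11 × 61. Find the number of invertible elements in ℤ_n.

3600

φ(7) = 7 − 1 = 6.
φ(11) = 11 − 1 = 10.
φ(61) = 61 − 1 = 60.
φ(4697) = 6 × 10 × 60 = 3600.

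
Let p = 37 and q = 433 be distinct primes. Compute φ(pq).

For distinct primes, φ(pq) = (p−1)(q−1) = 36 × 432 = 15552.

15552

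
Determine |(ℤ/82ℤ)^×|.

40

First factor: 82 = 2 * 41.
φ(2) = 2 − 1 = 1.
φ(41) = 41 − 1 = 40.
φ(82) = 1 × 40 = 40.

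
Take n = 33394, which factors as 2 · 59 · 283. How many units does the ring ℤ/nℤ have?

φ(2) = 2 − 1 = 1.
φ(59) = 59 − 1 = 58.
φ(283) = 283 − 1 = 282.
Since φ is multiplicative, φ(33394) = 1 · 58 · 282 = 16356.

16356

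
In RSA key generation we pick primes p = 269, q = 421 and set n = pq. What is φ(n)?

112560

φ(269) = 269 − 1 = 268.
φ(421) = 421 − 1 = 420.
Since φ is multiplicative, φ(113249) = 268 · 420 = 112560.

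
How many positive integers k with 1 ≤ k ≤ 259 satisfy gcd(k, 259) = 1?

216

259 = 7 · 37.
φ(259) = 259 · (1 − 1/7) · (1 − 1/37)
       = 259 · 216/259 = 216.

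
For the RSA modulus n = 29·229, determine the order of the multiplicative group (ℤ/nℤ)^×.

φ(n) = (p − 1)(q − 1) = (29−1)(229−1) = 28·228 = 6384.

6384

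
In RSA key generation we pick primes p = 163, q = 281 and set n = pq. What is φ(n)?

45360

φ(pq) = (p−1)(q−1) = 162 · 280 = 45360.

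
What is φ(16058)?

6480

Prime factorization: 16058 = 2 · 7 · 31 · 37.
φ(2) = 2 − 1 = 1.
φ(7) = 7 − 1 = 6.
φ(31) = 31 − 1 = 30.
φ(37) = 37 − 1 = 36.
Since φ is multiplicative, φ(16058) = 1 · 6 · 30 · 36 = 6480.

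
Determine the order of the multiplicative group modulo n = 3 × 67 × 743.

97944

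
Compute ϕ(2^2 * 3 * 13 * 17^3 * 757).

167795712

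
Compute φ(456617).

Factor 456617: 456617 = 7 * 37 * 41 * 43.
φ(456617) = 456617 · (1 − 1/7) · (1 − 1/37) · (1 − 1/41) · (1 − 1/43)
       = 456617 · 362880/456617 = 362880.

362880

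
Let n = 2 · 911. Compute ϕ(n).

φ(1822) = 1822 · (1 − 1/2) · (1 − 1/911)
       = 1822 · 910/1822 = 910.

910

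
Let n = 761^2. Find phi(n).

φ(579121) = 579121 · (1 − 1/761)
       = 579121 · 760/761 = 578360.

578360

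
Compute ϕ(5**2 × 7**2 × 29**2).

682080

φ(5^2) = 5^2 − 5^1 = 25 − 5 = 20.
φ(7^2) = 7^2 − 7^1 = 49 − 7 = 42.
φ(29^2) = 29^2 − 29^1 = 841 − 29 = 812.
φ(1030225) = 20 × 42 × 812 = 682080.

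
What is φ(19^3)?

6498

φ(19^3) = 19^2·(19−1) = 361·18 = 6498.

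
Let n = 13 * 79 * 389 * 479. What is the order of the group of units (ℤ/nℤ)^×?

173594304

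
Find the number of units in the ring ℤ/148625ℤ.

112000

148625 = 5^3 * 29 * 41.
φ(148625) = 148625 · (1 − 1/5) · (1 − 1/29) · (1 − 1/41)
       = 148625 · 4480/5945 = 112000.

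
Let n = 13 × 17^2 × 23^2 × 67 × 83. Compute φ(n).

φ(11052226133) = 11052226133 · (1 − 1/13) · (1 − 1/17) · (1 − 1/23) · (1 − 1/67) · (1 − 1/83)
       = 11052226133 · 22860288/28266563 = 8938372608.

8938372608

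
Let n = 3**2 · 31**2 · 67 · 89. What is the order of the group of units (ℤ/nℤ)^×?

φ(3^2) = 3^1·(3−1) = 3·2 = 6.
φ(31^2) = 31^1·(31−1) = 31·30 = 930.
φ(67) = 67 − 1 = 66.
φ(89) = 89 − 1 = 88.
φ(51573987) = 6 × 930 × 66 × 88 = 32408640.

32408640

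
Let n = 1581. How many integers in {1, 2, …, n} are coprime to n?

960

Prime factorization: 1581 = 3 * 17 * 31.
φ(3) = 3 − 1 = 2.
φ(17) = 17 − 1 = 16.
φ(31) = 31 − 1 = 30.
Multiply: 2 · 16 · 30 = 960.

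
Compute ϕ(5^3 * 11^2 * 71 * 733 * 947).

φ(745431405125) = 745431405125 · (1 − 1/5) · (1 − 1/11) · (1 − 1/71) · (1 − 1/733) · (1 − 1/947)
       = 745431405125 · 1938921600/2710659655 = 533203440000.

533203440000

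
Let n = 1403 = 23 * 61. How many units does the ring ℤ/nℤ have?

1320

φ(23) = 23 − 1 = 22.
φ(61) = 61 − 1 = 60.
φ(1403) = 22 × 60 = 1320.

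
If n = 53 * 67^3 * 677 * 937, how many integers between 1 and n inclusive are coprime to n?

φ(10111801539211) = 10111801539211 · (1 − 1/53) · (1 − 1/67) · (1 − 1/677) · (1 − 1/937)
       = 10111801539211 · 2171549952/2252573299 = 9748087734528.

9748087734528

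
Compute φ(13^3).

2028

φ(2197) = 2197 · (1 − 1/13)
       = 2197 · 12/13 = 2028.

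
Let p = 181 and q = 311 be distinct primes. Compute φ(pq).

φ(n) = (p − 1)(q − 1) = (181−1)(311−1) = 180·310 = 55800.

55800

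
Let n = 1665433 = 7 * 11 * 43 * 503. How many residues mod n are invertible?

1265040

φ(7) = 7 − 1 = 6.
φ(11) = 11 − 1 = 10.
φ(43) = 43 − 1 = 42.
φ(503) = 503 − 1 = 502.
Since φ is multiplicative, φ(1665433) = 6 · 10 · 42 · 502 = 1265040.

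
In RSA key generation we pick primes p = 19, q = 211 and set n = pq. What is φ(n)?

3780

φ(pq) = (p−1)(q−1) = 18 · 210 = 3780.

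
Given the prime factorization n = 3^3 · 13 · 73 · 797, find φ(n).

12379392

φ(3^3) = 3^3 − 3^2 = 27 − 9 = 18.
φ(13) = 13 − 1 = 12.
φ(73) = 73 − 1 = 72.
φ(797) = 797 − 1 = 796.
φ(20421531) = 18 × 12 × 72 × 796 = 12379392.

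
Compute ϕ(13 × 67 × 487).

384912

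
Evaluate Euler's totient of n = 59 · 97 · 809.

4498944

φ(4629907) = 4629907 · (1 − 1/59) · (1 − 1/97) · (1 − 1/809)
       = 4629907 · 4498944/4629907 = 4498944.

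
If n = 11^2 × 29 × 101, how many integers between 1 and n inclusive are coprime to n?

φ(354409) = 354409 · (1 − 1/11) · (1 − 1/29) · (1 − 1/101)
       = 354409 · 28000/32219 = 308000.

308000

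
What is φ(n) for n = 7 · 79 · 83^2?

φ(3809617) = 3809617 · (1 − 1/7) · (1 − 1/79) · (1 − 1/83)
       = 3809617 · 38376/45899 = 3185208.

3185208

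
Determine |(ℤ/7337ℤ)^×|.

Prime factorization: 7337 = 11 · 23 · 29.
φ(11) = 11 − 1 = 10.
φ(23) = 23 − 1 = 22.
φ(29) = 29 − 1 = 28.
Since φ is multiplicative, φ(7337) = 10 · 22 · 28 = 6160.

6160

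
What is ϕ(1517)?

1517 = 37 · 41.
φ(1517) = 1517 · (1 − 1/37) · (1 − 1/41)
       = 1517 · 1440/1517 = 1440.

1440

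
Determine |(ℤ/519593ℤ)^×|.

First factor: 519593 = 19 * 23 * 29 * 41.
φ(19) = 19 − 1 = 18.
φ(23) = 23 − 1 = 22.
φ(29) = 29 − 1 = 28.
φ(41) = 41 − 1 = 40.
φ(519593) = 18 × 22 × 28 × 40 = 443520.

443520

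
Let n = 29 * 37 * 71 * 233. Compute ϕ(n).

16369920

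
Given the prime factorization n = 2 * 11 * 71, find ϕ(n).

700

φ(2) = 2 − 1 = 1.
φ(11) = 11 − 1 = 10.
φ(71) = 71 − 1 = 70.
Since φ is multiplicative, φ(1562) = 1 · 10 · 70 = 700.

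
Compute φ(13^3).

2028

φ(13^3) = 13^2·(13−1) = 169·12 = 2028.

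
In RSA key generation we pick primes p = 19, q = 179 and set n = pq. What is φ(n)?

φ(pq) = (p−1)(q−1) = 18 · 178 = 3204.

3204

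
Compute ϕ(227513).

181440

Factor 227513: 227513 = 11 * 13 * 37 * 43.
φ(227513) = 227513 · (1 − 1/11) · (1 − 1/13) · (1 − 1/37) · (1 − 1/43)
       = 227513 · 181440/227513 = 181440.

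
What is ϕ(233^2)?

φ(54289) = 54289 · (1 − 1/233)
       = 54289 · 232/233 = 54056.

54056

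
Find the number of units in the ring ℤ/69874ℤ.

27720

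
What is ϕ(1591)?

First factor: 1591 = 37 × 43.
φ(1591) = 1591 · (1 − 1/37) · (1 − 1/43)
       = 1591 · 1512/1591 = 1512.

1512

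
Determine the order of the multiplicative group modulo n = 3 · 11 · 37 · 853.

φ(3) = 3 − 1 = 2.
φ(11) = 11 − 1 = 10.
φ(37) = 37 − 1 = 36.
φ(853) = 853 − 1 = 852.
φ(1041513) = 2 × 10 × 36 × 852 = 613440.

613440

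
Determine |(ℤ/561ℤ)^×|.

561 = 3 * 11 * 17.
φ(561) = 561 · (1 − 1/3) · (1 − 1/11) · (1 − 1/17)
       = 561 · 320/561 = 320.

320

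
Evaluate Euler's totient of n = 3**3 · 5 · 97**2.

670464

φ(1270215) = 1270215 · (1 − 1/3) · (1 − 1/5) · (1 − 1/97)
       = 1270215 · 768/1455 = 670464.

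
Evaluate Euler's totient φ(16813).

14784

Prime factorization: 16813 = 17 * 23 * 43.
φ(16813) = 16813 · (1 − 1/17) · (1 − 1/23) · (1 − 1/43)
       = 16813 · 14784/16813 = 14784.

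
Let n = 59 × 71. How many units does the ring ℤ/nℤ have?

φ(4189) = 4189 · (1 − 1/59) · (1 − 1/71)
       = 4189 · 4060/4189 = 4060.

4060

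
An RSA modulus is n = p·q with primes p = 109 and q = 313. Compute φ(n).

For distinct primes, φ(pq) = (p−1)(q−1) = 108 × 312 = 33696.

33696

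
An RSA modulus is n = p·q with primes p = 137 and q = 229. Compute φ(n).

31008

φ(31373) = 31373 · (1 − 1/137) · (1 − 1/229)
       = 31373 · 31008/31373 = 31008.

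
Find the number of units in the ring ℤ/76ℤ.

36

76 = 2^2 * 19.
φ(76) = 76 · (1 − 1/2) · (1 − 1/19)
       = 76 · 18/38 = 36.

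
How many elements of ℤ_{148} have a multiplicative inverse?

72

148 = 2^2 · 37.
φ(2^2) = 2^1·(2−1) = 2·1 = 2.
φ(37) = 37 − 1 = 36.
φ(148) = 2 × 36 = 72.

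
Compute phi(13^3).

2028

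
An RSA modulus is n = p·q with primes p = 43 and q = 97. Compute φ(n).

4032

φ(4171) = 4171 · (1 − 1/43) · (1 − 1/97)
       = 4171 · 4032/4171 = 4032.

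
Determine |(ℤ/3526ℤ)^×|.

Factor 3526: 3526 = 2 · 41 · 43.
φ(3526) = 3526 · (1 − 1/2) · (1 − 1/41) · (1 − 1/43)
       = 3526 · 1680/3526 = 1680.

1680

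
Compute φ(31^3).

φ(31^3) = 31^2·(31−1) = 961·30 = 28830.

28830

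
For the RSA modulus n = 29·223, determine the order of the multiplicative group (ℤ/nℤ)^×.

φ(6467) = 6467 · (1 − 1/29) · (1 − 1/223)
       = 6467 · 6216/6467 = 6216.

6216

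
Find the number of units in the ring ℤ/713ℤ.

First factor: 713 = 23 · 31.
φ(713) = 713 · (1 − 1/23) · (1 − 1/31)
       = 713 · 660/713 = 660.

660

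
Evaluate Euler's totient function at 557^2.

309692

φ(310249) = 310249 · (1 − 1/557)
       = 310249 · 556/557 = 309692.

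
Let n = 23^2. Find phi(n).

506

φ(529) = 529 · (1 − 1/23)
       = 529 · 22/23 = 506.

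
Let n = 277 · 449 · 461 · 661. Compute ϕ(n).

φ(37899064933) = 37899064933 · (1 − 1/277) · (1 − 1/449) · (1 − 1/461) · (1 − 1/661)
       = 37899064933 · 37539532800/37899064933 = 37539532800.

37539532800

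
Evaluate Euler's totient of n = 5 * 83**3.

2259592

φ(5) = 5 − 1 = 4.
φ(83^3) = 83^2·(83−1) = 6889·82 = 564898.
Multiply: 4 · 564898 = 2259592.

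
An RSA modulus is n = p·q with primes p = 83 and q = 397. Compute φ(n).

32472

For distinct primes, φ(pq) = (p−1)(q−1) = 82 × 396 = 32472.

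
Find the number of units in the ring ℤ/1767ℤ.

1767 = 3 × 19 × 31.
φ(1767) = 1767 · (1 − 1/3) · (1 − 1/19) · (1 − 1/31)
       = 1767 · 1080/1767 = 1080.

1080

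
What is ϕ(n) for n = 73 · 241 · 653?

11266560

φ(73) = 73 − 1 = 72.
φ(241) = 241 − 1 = 240.
φ(653) = 653 − 1 = 652.
Since φ is multiplicative, φ(11488229) = 72 · 240 · 652 = 11266560.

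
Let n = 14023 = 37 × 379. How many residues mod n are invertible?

φ(37) = 37 − 1 = 36.
φ(379) = 379 − 1 = 378.
φ(14023) = 36 × 378 = 13608.

13608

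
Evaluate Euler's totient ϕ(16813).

14784

First factor: 16813 = 17 * 23 * 43.
φ(17) = 17 − 1 = 16.
φ(23) = 23 − 1 = 22.
φ(43) = 43 − 1 = 42.
φ(16813) = 16 × 22 × 42 = 14784.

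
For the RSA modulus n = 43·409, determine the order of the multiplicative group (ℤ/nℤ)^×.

17136

For distinct primes, φ(pq) = (p−1)(q−1) = 42 × 408 = 17136.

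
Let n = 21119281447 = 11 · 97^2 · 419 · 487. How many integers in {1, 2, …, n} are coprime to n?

18917141760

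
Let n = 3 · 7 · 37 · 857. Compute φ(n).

φ(665889) = 665889 · (1 − 1/3) · (1 − 1/7) · (1 − 1/37) · (1 − 1/857)
       = 665889 · 369792/665889 = 369792.

369792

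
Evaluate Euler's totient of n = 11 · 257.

φ(2827) = 2827 · (1 − 1/11) · (1 − 1/257)
       = 2827 · 2560/2827 = 2560.

2560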